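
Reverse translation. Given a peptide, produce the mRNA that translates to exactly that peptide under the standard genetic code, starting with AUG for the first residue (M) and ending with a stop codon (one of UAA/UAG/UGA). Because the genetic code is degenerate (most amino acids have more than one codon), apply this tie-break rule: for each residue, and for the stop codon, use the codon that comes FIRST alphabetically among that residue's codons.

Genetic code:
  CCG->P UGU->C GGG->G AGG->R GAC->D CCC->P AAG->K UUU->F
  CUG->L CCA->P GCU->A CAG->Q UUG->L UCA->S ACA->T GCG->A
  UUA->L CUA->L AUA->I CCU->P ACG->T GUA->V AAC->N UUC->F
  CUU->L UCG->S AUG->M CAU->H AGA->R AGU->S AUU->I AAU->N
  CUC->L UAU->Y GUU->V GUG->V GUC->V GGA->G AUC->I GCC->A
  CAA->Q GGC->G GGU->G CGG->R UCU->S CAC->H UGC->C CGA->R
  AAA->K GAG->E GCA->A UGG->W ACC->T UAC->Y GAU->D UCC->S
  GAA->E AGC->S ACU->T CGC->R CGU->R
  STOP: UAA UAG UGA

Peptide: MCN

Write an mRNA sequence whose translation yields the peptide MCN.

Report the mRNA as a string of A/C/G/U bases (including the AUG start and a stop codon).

residue 1: M -> AUG (start codon)
residue 2: C codons sorted = UGC,UGU -> pick first = UGC
residue 3: N codons sorted = AAC,AAU -> pick first = AAC
terminator: stop codons sorted = UAA,UAG,UGA -> pick first = UAA

Answer: mRNA: AUGUGCAACUAA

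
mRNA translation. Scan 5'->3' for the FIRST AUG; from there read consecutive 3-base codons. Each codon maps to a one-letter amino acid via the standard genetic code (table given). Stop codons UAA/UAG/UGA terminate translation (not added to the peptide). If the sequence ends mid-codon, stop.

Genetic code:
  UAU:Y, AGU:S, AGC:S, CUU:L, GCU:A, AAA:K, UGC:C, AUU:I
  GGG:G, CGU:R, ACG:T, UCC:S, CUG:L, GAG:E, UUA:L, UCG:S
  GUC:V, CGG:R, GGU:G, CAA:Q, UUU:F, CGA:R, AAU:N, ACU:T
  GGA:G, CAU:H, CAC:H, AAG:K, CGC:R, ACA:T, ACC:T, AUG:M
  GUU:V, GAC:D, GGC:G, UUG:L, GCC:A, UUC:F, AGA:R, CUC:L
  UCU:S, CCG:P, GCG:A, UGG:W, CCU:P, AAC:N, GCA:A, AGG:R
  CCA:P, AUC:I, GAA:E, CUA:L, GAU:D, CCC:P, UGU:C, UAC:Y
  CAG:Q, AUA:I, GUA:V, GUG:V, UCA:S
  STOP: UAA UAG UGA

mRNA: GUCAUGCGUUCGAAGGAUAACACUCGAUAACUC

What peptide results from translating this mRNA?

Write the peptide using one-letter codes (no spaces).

Answer: MRSKDNTR

Derivation:
start AUG at pos 3
pos 3: AUG -> M; peptide=M
pos 6: CGU -> R; peptide=MR
pos 9: UCG -> S; peptide=MRS
pos 12: AAG -> K; peptide=MRSK
pos 15: GAU -> D; peptide=MRSKD
pos 18: AAC -> N; peptide=MRSKDN
pos 21: ACU -> T; peptide=MRSKDNT
pos 24: CGA -> R; peptide=MRSKDNTR
pos 27: UAA -> STOP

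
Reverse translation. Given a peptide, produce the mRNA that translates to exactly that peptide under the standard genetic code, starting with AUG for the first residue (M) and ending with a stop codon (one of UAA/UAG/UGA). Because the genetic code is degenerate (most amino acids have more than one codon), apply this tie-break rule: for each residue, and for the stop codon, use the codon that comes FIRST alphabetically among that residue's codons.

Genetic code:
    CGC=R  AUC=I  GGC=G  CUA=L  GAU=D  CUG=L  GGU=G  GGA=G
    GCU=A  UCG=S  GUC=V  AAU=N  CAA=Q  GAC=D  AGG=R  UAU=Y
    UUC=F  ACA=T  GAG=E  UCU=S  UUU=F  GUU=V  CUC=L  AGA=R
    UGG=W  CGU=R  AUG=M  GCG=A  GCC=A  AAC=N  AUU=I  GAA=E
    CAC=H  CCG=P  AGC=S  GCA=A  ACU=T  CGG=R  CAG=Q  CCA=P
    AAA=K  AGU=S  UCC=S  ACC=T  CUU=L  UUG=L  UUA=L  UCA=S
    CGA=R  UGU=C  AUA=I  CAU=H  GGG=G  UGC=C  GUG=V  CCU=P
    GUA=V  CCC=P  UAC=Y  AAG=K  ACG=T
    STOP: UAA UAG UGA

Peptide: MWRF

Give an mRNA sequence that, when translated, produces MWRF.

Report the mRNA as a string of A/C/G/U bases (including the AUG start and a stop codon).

residue 1: M -> AUG (start codon)
residue 2: W -> UGG (only codon)
residue 3: R codons sorted = AGA,AGG,CGA,CGC,CGG,CGU -> pick first = AGA
residue 4: F codons sorted = UUC,UUU -> pick first = UUC
terminator: stop codons sorted = UAA,UAG,UGA -> pick first = UAA

Answer: mRNA: AUGUGGAGAUUCUAA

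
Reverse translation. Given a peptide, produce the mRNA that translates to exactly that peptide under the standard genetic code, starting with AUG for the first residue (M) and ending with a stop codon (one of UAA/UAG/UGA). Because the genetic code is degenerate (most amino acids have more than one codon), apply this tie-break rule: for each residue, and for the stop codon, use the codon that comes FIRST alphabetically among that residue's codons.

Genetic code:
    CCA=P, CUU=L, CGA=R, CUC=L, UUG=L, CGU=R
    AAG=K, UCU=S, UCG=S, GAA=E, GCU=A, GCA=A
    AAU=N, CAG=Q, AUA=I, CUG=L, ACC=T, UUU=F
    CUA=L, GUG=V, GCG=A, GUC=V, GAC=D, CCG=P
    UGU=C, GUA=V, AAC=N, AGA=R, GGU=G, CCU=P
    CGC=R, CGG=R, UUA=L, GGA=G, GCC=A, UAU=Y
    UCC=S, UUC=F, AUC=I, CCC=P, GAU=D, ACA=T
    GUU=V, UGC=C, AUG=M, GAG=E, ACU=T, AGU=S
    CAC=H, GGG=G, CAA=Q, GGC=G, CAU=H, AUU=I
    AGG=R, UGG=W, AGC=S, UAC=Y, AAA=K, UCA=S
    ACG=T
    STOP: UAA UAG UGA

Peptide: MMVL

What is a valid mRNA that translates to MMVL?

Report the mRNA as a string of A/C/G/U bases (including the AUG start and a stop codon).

residue 1: M -> AUG (start codon)
residue 2: M -> AUG (only codon)
residue 3: V codons sorted = GUA,GUC,GUG,GUU -> pick first = GUA
residue 4: L codons sorted = CUA,CUC,CUG,CUU,UUA,UUG -> pick first = CUA
terminator: stop codons sorted = UAA,UAG,UGA -> pick first = UAA

Answer: mRNA: AUGAUGGUACUAUAA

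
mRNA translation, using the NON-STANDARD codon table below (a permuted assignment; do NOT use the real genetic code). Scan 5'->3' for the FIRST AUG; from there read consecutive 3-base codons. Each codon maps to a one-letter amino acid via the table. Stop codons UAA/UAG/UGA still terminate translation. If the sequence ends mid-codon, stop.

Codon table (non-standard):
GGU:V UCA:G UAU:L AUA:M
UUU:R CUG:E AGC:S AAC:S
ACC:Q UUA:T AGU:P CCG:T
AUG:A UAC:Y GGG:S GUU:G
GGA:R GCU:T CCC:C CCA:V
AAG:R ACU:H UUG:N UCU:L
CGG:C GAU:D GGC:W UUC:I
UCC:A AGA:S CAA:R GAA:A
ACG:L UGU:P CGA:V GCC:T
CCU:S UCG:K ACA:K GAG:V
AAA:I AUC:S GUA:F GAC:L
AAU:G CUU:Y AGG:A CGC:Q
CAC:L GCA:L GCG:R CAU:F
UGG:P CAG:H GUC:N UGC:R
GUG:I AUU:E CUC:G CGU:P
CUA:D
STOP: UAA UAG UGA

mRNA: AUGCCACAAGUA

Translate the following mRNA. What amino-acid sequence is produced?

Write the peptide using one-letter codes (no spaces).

Answer: AVRF

Derivation:
start AUG at pos 0
pos 0: AUG -> A; peptide=A
pos 3: CCA -> V; peptide=AV
pos 6: CAA -> R; peptide=AVR
pos 9: GUA -> F; peptide=AVRF
pos 12: only 0 nt remain (<3), stop (end of mRNA)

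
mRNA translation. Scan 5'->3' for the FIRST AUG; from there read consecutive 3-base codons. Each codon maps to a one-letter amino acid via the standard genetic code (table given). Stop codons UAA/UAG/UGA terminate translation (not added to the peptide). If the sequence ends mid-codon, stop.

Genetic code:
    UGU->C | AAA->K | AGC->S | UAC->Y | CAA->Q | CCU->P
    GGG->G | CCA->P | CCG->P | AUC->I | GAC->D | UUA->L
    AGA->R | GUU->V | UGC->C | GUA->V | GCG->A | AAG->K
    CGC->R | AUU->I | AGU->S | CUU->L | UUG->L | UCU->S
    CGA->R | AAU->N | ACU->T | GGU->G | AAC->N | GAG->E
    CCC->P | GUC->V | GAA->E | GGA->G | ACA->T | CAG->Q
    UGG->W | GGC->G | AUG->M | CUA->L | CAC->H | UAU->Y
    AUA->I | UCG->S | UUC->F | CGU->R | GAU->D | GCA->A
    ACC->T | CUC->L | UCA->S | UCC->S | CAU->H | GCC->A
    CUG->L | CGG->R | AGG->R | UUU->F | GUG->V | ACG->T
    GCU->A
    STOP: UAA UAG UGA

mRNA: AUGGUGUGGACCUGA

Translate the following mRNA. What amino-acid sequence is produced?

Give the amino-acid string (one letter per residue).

start AUG at pos 0
pos 0: AUG -> M; peptide=M
pos 3: GUG -> V; peptide=MV
pos 6: UGG -> W; peptide=MVW
pos 9: ACC -> T; peptide=MVWT
pos 12: UGA -> STOP

Answer: MVWT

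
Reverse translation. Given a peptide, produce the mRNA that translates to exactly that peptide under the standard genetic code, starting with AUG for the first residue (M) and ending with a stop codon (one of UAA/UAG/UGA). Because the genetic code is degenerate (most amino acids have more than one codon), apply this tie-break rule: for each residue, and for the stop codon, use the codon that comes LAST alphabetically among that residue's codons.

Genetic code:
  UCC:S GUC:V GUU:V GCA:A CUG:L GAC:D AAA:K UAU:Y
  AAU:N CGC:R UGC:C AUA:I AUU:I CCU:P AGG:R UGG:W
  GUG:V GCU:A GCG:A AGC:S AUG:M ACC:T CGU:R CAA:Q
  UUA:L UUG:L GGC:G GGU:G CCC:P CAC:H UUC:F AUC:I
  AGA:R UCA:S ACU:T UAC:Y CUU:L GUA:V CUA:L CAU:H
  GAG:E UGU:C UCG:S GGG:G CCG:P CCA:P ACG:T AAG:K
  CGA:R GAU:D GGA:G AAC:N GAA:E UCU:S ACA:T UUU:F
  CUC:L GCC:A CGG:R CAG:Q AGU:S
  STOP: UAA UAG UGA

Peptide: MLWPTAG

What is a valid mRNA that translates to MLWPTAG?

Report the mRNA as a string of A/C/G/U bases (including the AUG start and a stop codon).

residue 1: M -> AUG (start codon)
residue 2: L codons sorted = CUA,CUC,CUG,CUU,UUA,UUG -> pick last = UUG
residue 3: W -> UGG (only codon)
residue 4: P codons sorted = CCA,CCC,CCG,CCU -> pick last = CCU
residue 5: T codons sorted = ACA,ACC,ACG,ACU -> pick last = ACU
residue 6: A codons sorted = GCA,GCC,GCG,GCU -> pick last = GCU
residue 7: G codons sorted = GGA,GGC,GGG,GGU -> pick last = GGU
terminator: stop codons sorted = UAA,UAG,UGA -> pick last = UGA

Answer: mRNA: AUGUUGUGGCCUACUGCUGGUUGA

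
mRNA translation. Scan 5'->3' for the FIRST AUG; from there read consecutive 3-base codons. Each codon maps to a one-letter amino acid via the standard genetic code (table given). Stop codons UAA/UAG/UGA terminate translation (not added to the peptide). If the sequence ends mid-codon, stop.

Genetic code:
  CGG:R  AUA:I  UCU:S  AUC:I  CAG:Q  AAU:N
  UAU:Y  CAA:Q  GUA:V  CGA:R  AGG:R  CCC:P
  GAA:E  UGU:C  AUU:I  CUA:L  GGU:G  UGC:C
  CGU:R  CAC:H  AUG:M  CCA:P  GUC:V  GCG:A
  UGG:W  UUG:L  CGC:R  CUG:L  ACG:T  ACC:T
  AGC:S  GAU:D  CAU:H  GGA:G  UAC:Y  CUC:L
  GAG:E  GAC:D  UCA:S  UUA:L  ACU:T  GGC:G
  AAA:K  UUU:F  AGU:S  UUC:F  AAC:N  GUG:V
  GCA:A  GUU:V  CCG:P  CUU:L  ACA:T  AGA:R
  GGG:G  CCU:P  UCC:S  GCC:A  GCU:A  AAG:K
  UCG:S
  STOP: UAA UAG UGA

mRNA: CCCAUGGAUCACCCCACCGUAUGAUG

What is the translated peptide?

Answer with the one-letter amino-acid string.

start AUG at pos 3
pos 3: AUG -> M; peptide=M
pos 6: GAU -> D; peptide=MD
pos 9: CAC -> H; peptide=MDH
pos 12: CCC -> P; peptide=MDHP
pos 15: ACC -> T; peptide=MDHPT
pos 18: GUA -> V; peptide=MDHPTV
pos 21: UGA -> STOP

Answer: MDHPTV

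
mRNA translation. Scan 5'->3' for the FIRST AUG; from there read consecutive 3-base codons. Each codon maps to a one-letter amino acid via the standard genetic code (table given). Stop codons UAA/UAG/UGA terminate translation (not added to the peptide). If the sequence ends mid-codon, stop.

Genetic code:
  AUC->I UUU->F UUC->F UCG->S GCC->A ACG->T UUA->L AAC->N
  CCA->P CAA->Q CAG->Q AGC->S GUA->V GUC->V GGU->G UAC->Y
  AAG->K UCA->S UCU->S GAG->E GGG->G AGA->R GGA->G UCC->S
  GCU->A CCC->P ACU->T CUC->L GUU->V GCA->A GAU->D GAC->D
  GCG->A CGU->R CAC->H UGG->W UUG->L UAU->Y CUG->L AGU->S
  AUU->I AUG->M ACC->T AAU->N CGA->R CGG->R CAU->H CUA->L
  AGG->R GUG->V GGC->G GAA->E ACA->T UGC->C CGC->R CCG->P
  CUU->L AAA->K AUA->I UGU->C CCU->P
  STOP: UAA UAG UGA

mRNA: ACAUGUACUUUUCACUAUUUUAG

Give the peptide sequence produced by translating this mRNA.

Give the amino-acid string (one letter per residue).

Answer: MYFSLF

Derivation:
start AUG at pos 2
pos 2: AUG -> M; peptide=M
pos 5: UAC -> Y; peptide=MY
pos 8: UUU -> F; peptide=MYF
pos 11: UCA -> S; peptide=MYFS
pos 14: CUA -> L; peptide=MYFSL
pos 17: UUU -> F; peptide=MYFSLF
pos 20: UAG -> STOP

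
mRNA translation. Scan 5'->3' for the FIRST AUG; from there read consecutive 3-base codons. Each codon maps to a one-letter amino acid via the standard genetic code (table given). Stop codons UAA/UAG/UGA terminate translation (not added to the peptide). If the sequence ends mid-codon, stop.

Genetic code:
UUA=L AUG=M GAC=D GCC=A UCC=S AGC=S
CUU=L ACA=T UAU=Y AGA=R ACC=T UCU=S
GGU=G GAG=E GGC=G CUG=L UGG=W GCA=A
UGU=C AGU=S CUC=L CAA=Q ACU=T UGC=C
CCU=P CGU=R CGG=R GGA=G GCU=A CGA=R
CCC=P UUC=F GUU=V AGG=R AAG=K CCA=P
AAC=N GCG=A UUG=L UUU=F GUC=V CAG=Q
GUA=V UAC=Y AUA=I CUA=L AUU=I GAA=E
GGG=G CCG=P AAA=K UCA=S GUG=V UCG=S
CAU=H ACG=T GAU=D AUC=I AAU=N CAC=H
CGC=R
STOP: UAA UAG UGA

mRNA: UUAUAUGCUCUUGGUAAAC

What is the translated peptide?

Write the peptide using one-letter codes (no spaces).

start AUG at pos 4
pos 4: AUG -> M; peptide=M
pos 7: CUC -> L; peptide=ML
pos 10: UUG -> L; peptide=MLL
pos 13: GUA -> V; peptide=MLLV
pos 16: AAC -> N; peptide=MLLVN
pos 19: only 0 nt remain (<3), stop (end of mRNA)

Answer: MLLVN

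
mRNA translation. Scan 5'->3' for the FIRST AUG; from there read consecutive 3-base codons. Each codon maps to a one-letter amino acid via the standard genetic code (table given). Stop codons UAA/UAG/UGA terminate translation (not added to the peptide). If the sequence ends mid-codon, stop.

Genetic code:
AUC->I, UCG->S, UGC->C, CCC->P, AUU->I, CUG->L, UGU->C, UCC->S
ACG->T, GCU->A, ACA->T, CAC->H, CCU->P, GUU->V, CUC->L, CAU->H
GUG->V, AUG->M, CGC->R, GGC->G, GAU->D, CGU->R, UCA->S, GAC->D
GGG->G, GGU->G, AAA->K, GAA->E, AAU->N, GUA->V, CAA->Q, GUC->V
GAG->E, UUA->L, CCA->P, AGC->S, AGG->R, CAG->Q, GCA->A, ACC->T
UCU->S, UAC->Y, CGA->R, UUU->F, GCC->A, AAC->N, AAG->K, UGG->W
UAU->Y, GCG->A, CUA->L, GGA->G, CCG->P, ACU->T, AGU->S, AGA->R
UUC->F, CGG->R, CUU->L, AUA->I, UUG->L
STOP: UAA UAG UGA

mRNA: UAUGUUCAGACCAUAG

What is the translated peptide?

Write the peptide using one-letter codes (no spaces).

Answer: MFRP

Derivation:
start AUG at pos 1
pos 1: AUG -> M; peptide=M
pos 4: UUC -> F; peptide=MF
pos 7: AGA -> R; peptide=MFR
pos 10: CCA -> P; peptide=MFRP
pos 13: UAG -> STOP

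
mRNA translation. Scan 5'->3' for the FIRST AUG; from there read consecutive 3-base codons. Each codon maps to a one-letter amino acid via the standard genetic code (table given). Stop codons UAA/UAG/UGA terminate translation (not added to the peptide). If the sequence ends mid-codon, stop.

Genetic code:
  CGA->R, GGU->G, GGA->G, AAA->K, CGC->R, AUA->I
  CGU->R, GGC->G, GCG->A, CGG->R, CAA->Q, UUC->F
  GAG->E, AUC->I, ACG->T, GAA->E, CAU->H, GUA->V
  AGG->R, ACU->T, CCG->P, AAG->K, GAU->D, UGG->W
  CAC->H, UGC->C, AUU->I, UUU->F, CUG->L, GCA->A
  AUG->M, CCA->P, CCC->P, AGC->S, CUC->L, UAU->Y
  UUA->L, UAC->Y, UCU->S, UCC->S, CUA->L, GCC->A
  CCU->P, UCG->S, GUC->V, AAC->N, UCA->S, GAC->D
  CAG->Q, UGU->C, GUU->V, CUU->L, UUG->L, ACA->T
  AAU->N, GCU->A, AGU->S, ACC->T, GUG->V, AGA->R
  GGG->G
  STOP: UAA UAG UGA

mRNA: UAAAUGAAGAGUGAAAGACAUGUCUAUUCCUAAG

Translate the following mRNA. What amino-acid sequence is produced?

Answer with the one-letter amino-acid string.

start AUG at pos 3
pos 3: AUG -> M; peptide=M
pos 6: AAG -> K; peptide=MK
pos 9: AGU -> S; peptide=MKS
pos 12: GAA -> E; peptide=MKSE
pos 15: AGA -> R; peptide=MKSER
pos 18: CAU -> H; peptide=MKSERH
pos 21: GUC -> V; peptide=MKSERHV
pos 24: UAU -> Y; peptide=MKSERHVY
pos 27: UCC -> S; peptide=MKSERHVYS
pos 30: UAA -> STOP

Answer: MKSERHVYS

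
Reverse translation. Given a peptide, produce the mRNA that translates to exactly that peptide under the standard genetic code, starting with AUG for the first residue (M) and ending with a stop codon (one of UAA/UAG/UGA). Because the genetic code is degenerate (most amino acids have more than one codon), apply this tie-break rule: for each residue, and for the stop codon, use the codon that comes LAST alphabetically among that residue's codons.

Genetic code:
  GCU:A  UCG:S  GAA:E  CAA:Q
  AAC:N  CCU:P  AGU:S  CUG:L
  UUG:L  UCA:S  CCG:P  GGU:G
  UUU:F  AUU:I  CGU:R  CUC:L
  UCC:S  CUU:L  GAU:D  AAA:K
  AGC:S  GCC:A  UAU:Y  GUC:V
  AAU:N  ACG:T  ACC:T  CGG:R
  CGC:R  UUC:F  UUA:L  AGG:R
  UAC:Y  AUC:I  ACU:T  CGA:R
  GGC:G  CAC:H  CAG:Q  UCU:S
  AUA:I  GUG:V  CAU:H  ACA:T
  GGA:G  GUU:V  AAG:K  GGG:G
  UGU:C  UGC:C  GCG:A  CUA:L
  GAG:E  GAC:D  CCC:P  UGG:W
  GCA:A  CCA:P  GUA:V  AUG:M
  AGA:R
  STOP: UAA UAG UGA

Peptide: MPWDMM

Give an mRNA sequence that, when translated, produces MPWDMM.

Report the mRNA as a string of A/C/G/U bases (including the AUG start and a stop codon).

Answer: mRNA: AUGCCUUGGGAUAUGAUGUGA

Derivation:
residue 1: M -> AUG (start codon)
residue 2: P codons sorted = CCA,CCC,CCG,CCU -> pick last = CCU
residue 3: W -> UGG (only codon)
residue 4: D codons sorted = GAC,GAU -> pick last = GAU
residue 5: M -> AUG (only codon)
residue 6: M -> AUG (only codon)
terminator: stop codons sorted = UAA,UAG,UGA -> pick last = UGA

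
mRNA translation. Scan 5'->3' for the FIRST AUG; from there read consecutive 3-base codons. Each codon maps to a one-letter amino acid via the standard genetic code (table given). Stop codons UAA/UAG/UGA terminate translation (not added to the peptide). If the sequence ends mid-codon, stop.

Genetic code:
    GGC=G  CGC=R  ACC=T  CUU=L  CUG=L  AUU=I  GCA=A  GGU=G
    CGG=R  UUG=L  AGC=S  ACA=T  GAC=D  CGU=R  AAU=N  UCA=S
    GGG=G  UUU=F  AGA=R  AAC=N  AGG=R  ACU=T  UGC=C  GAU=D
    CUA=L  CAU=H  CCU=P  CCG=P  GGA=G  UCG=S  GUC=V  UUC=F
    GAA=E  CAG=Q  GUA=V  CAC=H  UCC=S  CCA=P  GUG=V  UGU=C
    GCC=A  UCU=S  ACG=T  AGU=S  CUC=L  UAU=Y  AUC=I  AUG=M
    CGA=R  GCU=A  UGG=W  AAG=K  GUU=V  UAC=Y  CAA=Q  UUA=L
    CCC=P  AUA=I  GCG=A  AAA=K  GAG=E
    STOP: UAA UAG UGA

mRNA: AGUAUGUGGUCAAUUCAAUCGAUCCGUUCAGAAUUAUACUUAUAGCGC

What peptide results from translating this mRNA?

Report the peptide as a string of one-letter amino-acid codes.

Answer: MWSIQSIRSELYL

Derivation:
start AUG at pos 3
pos 3: AUG -> M; peptide=M
pos 6: UGG -> W; peptide=MW
pos 9: UCA -> S; peptide=MWS
pos 12: AUU -> I; peptide=MWSI
pos 15: CAA -> Q; peptide=MWSIQ
pos 18: UCG -> S; peptide=MWSIQS
pos 21: AUC -> I; peptide=MWSIQSI
pos 24: CGU -> R; peptide=MWSIQSIR
pos 27: UCA -> S; peptide=MWSIQSIRS
pos 30: GAA -> E; peptide=MWSIQSIRSE
pos 33: UUA -> L; peptide=MWSIQSIRSEL
pos 36: UAC -> Y; peptide=MWSIQSIRSELY
pos 39: UUA -> L; peptide=MWSIQSIRSELYL
pos 42: UAG -> STOP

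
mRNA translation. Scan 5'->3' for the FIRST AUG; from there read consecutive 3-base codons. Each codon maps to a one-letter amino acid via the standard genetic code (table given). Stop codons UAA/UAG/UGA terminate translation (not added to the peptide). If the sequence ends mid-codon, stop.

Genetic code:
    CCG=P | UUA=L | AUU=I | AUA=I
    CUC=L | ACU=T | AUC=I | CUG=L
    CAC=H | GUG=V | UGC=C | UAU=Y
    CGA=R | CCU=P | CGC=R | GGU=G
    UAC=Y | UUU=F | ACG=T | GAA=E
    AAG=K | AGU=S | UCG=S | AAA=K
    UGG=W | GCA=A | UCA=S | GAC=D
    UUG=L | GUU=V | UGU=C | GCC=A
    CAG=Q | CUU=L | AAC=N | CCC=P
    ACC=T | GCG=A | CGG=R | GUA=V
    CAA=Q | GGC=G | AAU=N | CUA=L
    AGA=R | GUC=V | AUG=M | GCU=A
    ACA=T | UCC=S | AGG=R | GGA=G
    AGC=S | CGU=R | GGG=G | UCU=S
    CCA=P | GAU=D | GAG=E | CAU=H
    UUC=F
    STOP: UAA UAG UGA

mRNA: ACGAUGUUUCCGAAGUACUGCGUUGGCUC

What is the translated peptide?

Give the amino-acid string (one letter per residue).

Answer: MFPKYCVG

Derivation:
start AUG at pos 3
pos 3: AUG -> M; peptide=M
pos 6: UUU -> F; peptide=MF
pos 9: CCG -> P; peptide=MFP
pos 12: AAG -> K; peptide=MFPK
pos 15: UAC -> Y; peptide=MFPKY
pos 18: UGC -> C; peptide=MFPKYC
pos 21: GUU -> V; peptide=MFPKYCV
pos 24: GGC -> G; peptide=MFPKYCVG
pos 27: only 2 nt remain (<3), stop (end of mRNA)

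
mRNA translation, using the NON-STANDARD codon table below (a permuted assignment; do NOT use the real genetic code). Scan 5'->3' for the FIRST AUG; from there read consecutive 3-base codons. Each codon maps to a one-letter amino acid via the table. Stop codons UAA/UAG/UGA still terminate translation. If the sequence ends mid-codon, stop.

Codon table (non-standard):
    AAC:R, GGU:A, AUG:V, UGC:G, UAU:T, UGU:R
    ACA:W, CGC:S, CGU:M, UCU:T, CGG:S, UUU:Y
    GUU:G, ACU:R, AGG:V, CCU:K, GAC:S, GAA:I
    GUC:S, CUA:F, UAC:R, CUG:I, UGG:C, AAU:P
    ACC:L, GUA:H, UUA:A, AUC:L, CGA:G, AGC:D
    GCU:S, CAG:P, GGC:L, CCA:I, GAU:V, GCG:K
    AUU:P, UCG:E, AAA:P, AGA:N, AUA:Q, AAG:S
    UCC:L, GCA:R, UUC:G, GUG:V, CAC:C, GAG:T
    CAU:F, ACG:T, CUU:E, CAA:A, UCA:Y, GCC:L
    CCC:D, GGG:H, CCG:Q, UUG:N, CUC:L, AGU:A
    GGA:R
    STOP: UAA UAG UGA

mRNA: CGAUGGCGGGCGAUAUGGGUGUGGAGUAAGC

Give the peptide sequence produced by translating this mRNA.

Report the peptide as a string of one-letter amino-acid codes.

start AUG at pos 2
pos 2: AUG -> V; peptide=V
pos 5: GCG -> K; peptide=VK
pos 8: GGC -> L; peptide=VKL
pos 11: GAU -> V; peptide=VKLV
pos 14: AUG -> V; peptide=VKLVV
pos 17: GGU -> A; peptide=VKLVVA
pos 20: GUG -> V; peptide=VKLVVAV
pos 23: GAG -> T; peptide=VKLVVAVT
pos 26: UAA -> STOP

Answer: VKLVVAVT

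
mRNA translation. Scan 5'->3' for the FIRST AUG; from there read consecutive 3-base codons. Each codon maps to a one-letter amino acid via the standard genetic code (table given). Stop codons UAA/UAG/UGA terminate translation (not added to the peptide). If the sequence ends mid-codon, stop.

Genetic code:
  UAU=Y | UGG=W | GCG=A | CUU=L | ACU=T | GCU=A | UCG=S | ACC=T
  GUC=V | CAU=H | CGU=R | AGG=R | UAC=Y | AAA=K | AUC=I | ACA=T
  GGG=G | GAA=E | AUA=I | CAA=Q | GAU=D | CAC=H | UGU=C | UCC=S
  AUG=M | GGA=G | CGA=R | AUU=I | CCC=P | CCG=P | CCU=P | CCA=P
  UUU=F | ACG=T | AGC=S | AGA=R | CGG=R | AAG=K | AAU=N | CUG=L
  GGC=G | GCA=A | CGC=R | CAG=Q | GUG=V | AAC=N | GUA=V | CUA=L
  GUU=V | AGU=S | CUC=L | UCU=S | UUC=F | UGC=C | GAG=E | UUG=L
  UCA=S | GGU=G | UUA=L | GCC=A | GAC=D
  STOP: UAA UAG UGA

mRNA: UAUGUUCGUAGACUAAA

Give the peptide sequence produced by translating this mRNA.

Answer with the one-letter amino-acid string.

start AUG at pos 1
pos 1: AUG -> M; peptide=M
pos 4: UUC -> F; peptide=MF
pos 7: GUA -> V; peptide=MFV
pos 10: GAC -> D; peptide=MFVD
pos 13: UAA -> STOP

Answer: MFVD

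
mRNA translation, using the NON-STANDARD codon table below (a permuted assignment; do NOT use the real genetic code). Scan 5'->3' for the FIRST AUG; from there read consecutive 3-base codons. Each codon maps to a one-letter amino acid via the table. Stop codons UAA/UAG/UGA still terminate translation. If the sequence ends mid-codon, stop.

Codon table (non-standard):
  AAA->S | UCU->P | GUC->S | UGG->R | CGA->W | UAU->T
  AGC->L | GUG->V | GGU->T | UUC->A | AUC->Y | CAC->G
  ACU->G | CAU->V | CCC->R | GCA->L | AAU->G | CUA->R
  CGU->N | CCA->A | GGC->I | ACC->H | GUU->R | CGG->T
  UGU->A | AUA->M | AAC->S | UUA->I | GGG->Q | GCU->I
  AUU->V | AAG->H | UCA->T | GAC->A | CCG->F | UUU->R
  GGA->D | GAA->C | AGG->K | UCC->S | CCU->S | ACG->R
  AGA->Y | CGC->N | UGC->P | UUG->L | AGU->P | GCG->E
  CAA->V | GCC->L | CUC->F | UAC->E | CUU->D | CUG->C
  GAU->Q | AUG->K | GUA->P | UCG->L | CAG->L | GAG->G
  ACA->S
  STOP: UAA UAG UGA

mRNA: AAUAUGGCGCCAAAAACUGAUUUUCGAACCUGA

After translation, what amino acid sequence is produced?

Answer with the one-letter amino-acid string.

Answer: KEASGQRWH

Derivation:
start AUG at pos 3
pos 3: AUG -> K; peptide=K
pos 6: GCG -> E; peptide=KE
pos 9: CCA -> A; peptide=KEA
pos 12: AAA -> S; peptide=KEAS
pos 15: ACU -> G; peptide=KEASG
pos 18: GAU -> Q; peptide=KEASGQ
pos 21: UUU -> R; peptide=KEASGQR
pos 24: CGA -> W; peptide=KEASGQRW
pos 27: ACC -> H; peptide=KEASGQRWH
pos 30: UGA -> STOP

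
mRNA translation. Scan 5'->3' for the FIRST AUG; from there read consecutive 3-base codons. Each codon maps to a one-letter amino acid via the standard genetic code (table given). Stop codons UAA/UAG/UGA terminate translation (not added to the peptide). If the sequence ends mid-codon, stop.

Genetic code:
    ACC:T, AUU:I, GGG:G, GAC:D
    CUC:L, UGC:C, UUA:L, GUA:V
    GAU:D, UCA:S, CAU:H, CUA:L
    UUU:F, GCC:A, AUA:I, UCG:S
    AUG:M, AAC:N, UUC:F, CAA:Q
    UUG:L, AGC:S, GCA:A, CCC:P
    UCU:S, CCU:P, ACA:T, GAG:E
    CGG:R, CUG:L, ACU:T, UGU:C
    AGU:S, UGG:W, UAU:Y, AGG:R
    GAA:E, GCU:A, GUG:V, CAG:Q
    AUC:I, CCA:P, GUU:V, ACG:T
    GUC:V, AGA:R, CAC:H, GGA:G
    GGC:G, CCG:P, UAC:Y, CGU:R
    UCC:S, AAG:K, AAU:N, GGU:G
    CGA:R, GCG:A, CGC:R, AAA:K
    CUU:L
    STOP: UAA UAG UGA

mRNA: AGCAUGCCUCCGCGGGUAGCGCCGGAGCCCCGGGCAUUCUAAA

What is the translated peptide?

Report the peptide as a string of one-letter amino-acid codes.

start AUG at pos 3
pos 3: AUG -> M; peptide=M
pos 6: CCU -> P; peptide=MP
pos 9: CCG -> P; peptide=MPP
pos 12: CGG -> R; peptide=MPPR
pos 15: GUA -> V; peptide=MPPRV
pos 18: GCG -> A; peptide=MPPRVA
pos 21: CCG -> P; peptide=MPPRVAP
pos 24: GAG -> E; peptide=MPPRVAPE
pos 27: CCC -> P; peptide=MPPRVAPEP
pos 30: CGG -> R; peptide=MPPRVAPEPR
pos 33: GCA -> A; peptide=MPPRVAPEPRA
pos 36: UUC -> F; peptide=MPPRVAPEPRAF
pos 39: UAA -> STOP

Answer: MPPRVAPEPRAF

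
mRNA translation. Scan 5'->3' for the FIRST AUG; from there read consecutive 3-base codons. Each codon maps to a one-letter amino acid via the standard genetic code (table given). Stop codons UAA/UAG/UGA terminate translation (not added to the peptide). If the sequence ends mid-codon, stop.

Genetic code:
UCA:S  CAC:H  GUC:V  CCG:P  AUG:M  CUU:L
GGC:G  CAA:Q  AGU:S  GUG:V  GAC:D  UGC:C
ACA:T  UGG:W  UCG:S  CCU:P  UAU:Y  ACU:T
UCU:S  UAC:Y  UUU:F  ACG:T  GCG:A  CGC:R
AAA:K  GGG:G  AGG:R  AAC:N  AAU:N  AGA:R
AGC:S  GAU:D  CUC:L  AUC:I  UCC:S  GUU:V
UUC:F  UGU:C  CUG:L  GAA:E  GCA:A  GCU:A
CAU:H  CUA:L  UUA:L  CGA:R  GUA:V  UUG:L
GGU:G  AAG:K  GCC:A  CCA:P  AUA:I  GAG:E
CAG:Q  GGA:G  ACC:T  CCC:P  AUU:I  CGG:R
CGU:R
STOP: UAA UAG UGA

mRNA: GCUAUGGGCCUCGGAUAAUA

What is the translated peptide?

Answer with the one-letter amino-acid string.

Answer: MGLG

Derivation:
start AUG at pos 3
pos 3: AUG -> M; peptide=M
pos 6: GGC -> G; peptide=MG
pos 9: CUC -> L; peptide=MGL
pos 12: GGA -> G; peptide=MGLG
pos 15: UAA -> STOP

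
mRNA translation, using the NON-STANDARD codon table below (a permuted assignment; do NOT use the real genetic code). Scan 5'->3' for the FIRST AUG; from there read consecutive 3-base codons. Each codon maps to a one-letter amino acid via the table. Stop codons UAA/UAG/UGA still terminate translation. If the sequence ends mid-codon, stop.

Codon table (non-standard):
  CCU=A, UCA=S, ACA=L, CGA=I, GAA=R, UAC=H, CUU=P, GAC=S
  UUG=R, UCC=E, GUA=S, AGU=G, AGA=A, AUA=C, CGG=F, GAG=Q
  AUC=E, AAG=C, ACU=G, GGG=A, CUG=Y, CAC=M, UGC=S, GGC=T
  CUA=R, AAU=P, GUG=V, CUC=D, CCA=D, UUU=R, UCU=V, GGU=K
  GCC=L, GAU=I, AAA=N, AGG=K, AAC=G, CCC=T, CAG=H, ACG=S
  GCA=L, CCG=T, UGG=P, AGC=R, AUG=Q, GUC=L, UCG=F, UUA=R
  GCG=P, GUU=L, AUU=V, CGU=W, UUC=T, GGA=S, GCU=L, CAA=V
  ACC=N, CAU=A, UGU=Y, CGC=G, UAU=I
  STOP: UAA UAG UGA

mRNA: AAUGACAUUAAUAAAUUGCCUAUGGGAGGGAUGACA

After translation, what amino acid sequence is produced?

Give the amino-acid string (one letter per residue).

Answer: QLRCPSRPQS

Derivation:
start AUG at pos 1
pos 1: AUG -> Q; peptide=Q
pos 4: ACA -> L; peptide=QL
pos 7: UUA -> R; peptide=QLR
pos 10: AUA -> C; peptide=QLRC
pos 13: AAU -> P; peptide=QLRCP
pos 16: UGC -> S; peptide=QLRCPS
pos 19: CUA -> R; peptide=QLRCPSR
pos 22: UGG -> P; peptide=QLRCPSRP
pos 25: GAG -> Q; peptide=QLRCPSRPQ
pos 28: GGA -> S; peptide=QLRCPSRPQS
pos 31: UGA -> STOP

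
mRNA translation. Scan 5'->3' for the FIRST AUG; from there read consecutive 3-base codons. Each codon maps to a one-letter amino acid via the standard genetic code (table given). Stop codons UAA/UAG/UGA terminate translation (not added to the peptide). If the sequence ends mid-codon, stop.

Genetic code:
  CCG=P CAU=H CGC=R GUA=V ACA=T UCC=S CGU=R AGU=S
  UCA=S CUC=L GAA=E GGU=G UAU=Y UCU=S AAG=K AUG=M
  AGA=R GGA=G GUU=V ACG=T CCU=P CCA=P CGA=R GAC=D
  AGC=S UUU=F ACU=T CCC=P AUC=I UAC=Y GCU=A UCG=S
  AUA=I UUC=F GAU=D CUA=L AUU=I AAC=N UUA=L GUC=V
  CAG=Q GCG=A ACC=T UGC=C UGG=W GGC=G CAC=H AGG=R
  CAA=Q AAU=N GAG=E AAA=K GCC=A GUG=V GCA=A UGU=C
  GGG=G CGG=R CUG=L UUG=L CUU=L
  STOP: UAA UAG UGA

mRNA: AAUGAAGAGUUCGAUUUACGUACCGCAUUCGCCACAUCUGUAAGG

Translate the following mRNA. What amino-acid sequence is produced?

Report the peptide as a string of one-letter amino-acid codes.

Answer: MKSSIYVPHSPHL

Derivation:
start AUG at pos 1
pos 1: AUG -> M; peptide=M
pos 4: AAG -> K; peptide=MK
pos 7: AGU -> S; peptide=MKS
pos 10: UCG -> S; peptide=MKSS
pos 13: AUU -> I; peptide=MKSSI
pos 16: UAC -> Y; peptide=MKSSIY
pos 19: GUA -> V; peptide=MKSSIYV
pos 22: CCG -> P; peptide=MKSSIYVP
pos 25: CAU -> H; peptide=MKSSIYVPH
pos 28: UCG -> S; peptide=MKSSIYVPHS
pos 31: CCA -> P; peptide=MKSSIYVPHSP
pos 34: CAU -> H; peptide=MKSSIYVPHSPH
pos 37: CUG -> L; peptide=MKSSIYVPHSPHL
pos 40: UAA -> STOP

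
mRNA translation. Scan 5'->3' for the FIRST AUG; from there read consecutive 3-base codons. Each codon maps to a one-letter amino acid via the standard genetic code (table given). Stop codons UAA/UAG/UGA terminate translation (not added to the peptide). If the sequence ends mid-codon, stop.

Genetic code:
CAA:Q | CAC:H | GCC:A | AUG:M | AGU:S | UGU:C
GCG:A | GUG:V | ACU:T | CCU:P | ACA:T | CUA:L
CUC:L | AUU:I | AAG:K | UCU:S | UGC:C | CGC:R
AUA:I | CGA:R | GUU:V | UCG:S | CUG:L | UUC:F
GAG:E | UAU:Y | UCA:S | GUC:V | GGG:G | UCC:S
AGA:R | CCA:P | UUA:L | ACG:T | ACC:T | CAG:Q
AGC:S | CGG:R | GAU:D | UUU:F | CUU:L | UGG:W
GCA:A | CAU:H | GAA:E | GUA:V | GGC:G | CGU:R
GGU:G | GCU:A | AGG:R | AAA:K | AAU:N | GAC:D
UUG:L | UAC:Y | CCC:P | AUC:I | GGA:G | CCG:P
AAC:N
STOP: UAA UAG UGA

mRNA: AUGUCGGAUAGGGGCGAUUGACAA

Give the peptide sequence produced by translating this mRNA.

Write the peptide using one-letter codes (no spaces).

Answer: MSDRGD

Derivation:
start AUG at pos 0
pos 0: AUG -> M; peptide=M
pos 3: UCG -> S; peptide=MS
pos 6: GAU -> D; peptide=MSD
pos 9: AGG -> R; peptide=MSDR
pos 12: GGC -> G; peptide=MSDRG
pos 15: GAU -> D; peptide=MSDRGD
pos 18: UGA -> STOP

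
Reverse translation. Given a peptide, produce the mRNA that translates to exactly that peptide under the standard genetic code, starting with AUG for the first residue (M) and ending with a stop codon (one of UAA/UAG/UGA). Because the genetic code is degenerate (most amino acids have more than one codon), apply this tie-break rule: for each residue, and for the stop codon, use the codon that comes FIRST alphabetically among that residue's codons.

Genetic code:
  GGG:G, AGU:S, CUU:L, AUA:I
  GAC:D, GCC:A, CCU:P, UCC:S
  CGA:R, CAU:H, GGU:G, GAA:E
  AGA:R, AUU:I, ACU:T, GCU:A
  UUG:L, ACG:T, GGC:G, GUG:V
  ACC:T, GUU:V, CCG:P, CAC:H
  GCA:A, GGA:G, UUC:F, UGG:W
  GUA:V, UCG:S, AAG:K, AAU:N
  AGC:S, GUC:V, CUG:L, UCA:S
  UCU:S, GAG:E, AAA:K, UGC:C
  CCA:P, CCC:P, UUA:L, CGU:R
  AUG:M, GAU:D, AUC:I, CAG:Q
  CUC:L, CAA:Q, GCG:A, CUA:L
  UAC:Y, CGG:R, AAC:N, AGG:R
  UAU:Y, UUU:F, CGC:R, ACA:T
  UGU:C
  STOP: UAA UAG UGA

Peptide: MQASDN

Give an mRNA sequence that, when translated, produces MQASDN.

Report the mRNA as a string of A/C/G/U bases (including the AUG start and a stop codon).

residue 1: M -> AUG (start codon)
residue 2: Q codons sorted = CAA,CAG -> pick first = CAA
residue 3: A codons sorted = GCA,GCC,GCG,GCU -> pick first = GCA
residue 4: S codons sorted = AGC,AGU,UCA,UCC,UCG,UCU -> pick first = AGC
residue 5: D codons sorted = GAC,GAU -> pick first = GAC
residue 6: N codons sorted = AAC,AAU -> pick first = AAC
terminator: stop codons sorted = UAA,UAG,UGA -> pick first = UAA

Answer: mRNA: AUGCAAGCAAGCGACAACUAA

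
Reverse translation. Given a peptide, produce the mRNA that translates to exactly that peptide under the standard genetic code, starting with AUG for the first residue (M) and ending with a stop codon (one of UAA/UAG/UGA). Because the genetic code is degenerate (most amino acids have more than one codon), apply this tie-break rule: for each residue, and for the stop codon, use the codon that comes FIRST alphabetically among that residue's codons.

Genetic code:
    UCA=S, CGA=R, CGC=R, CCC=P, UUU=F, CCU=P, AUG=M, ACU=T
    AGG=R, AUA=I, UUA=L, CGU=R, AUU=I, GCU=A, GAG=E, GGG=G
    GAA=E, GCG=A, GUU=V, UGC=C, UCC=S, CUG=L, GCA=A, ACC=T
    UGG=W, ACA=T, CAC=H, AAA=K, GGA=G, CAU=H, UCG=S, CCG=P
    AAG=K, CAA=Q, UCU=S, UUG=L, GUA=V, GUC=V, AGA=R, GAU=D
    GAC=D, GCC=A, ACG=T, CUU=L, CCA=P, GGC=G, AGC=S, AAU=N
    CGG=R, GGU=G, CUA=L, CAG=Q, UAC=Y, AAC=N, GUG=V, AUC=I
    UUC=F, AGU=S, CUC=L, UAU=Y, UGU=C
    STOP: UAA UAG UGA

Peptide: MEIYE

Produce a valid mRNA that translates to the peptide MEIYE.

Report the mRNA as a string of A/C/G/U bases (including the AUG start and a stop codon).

Answer: mRNA: AUGGAAAUAUACGAAUAA

Derivation:
residue 1: M -> AUG (start codon)
residue 2: E codons sorted = GAA,GAG -> pick first = GAA
residue 3: I codons sorted = AUA,AUC,AUU -> pick first = AUA
residue 4: Y codons sorted = UAC,UAU -> pick first = UAC
residue 5: E codons sorted = GAA,GAG -> pick first = GAA
terminator: stop codons sorted = UAA,UAG,UGA -> pick first = UAA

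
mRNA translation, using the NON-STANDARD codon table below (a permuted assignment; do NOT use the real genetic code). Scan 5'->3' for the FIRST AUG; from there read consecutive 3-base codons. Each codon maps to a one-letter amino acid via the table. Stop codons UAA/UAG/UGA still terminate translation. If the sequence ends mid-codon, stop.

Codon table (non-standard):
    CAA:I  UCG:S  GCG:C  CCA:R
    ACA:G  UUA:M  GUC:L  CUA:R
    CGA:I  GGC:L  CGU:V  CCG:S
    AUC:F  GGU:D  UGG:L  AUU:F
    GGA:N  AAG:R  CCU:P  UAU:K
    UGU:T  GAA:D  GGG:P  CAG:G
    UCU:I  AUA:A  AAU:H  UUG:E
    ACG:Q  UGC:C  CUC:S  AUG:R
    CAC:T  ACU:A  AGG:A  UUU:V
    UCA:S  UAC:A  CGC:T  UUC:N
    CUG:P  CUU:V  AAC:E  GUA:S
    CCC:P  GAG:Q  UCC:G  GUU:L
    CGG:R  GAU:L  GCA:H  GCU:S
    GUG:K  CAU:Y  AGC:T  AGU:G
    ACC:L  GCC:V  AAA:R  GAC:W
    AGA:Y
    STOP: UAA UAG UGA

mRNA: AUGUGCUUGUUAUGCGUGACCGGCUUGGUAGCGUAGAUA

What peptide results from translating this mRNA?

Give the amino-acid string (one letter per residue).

start AUG at pos 0
pos 0: AUG -> R; peptide=R
pos 3: UGC -> C; peptide=RC
pos 6: UUG -> E; peptide=RCE
pos 9: UUA -> M; peptide=RCEM
pos 12: UGC -> C; peptide=RCEMC
pos 15: GUG -> K; peptide=RCEMCK
pos 18: ACC -> L; peptide=RCEMCKL
pos 21: GGC -> L; peptide=RCEMCKLL
pos 24: UUG -> E; peptide=RCEMCKLLE
pos 27: GUA -> S; peptide=RCEMCKLLES
pos 30: GCG -> C; peptide=RCEMCKLLESC
pos 33: UAG -> STOP

Answer: RCEMCKLLESC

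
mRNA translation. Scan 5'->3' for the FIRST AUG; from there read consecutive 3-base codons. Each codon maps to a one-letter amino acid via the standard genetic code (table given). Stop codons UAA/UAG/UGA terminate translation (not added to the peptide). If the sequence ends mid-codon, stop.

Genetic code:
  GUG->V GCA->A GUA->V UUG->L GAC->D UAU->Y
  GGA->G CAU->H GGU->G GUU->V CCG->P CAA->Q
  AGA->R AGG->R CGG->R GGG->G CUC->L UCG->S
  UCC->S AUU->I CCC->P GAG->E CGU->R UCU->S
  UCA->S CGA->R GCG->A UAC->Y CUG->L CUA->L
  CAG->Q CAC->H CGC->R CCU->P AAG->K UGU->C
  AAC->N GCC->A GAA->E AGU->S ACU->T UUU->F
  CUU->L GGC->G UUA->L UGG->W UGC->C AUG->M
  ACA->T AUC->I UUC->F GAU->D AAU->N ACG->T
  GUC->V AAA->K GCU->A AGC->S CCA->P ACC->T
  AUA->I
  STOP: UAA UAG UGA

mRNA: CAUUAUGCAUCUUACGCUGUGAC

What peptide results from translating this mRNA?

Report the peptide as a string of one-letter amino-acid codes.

start AUG at pos 4
pos 4: AUG -> M; peptide=M
pos 7: CAU -> H; peptide=MH
pos 10: CUU -> L; peptide=MHL
pos 13: ACG -> T; peptide=MHLT
pos 16: CUG -> L; peptide=MHLTL
pos 19: UGA -> STOP

Answer: MHLTL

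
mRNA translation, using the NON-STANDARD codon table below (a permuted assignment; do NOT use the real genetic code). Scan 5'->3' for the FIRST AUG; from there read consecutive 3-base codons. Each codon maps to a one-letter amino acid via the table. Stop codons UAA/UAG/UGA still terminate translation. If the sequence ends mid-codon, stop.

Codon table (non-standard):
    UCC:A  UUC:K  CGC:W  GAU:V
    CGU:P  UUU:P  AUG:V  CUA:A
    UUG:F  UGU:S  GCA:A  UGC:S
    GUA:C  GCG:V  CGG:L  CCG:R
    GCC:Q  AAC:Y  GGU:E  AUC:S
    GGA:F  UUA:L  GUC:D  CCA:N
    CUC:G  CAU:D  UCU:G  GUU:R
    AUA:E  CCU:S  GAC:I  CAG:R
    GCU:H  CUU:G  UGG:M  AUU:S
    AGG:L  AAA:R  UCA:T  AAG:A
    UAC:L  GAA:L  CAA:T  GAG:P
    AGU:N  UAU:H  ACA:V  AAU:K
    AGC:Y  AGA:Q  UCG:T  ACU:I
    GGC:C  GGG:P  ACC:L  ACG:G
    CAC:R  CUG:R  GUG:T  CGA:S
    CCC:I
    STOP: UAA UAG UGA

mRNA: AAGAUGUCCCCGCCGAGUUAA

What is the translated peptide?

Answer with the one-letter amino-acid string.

start AUG at pos 3
pos 3: AUG -> V; peptide=V
pos 6: UCC -> A; peptide=VA
pos 9: CCG -> R; peptide=VAR
pos 12: CCG -> R; peptide=VARR
pos 15: AGU -> N; peptide=VARRN
pos 18: UAA -> STOP

Answer: VARRN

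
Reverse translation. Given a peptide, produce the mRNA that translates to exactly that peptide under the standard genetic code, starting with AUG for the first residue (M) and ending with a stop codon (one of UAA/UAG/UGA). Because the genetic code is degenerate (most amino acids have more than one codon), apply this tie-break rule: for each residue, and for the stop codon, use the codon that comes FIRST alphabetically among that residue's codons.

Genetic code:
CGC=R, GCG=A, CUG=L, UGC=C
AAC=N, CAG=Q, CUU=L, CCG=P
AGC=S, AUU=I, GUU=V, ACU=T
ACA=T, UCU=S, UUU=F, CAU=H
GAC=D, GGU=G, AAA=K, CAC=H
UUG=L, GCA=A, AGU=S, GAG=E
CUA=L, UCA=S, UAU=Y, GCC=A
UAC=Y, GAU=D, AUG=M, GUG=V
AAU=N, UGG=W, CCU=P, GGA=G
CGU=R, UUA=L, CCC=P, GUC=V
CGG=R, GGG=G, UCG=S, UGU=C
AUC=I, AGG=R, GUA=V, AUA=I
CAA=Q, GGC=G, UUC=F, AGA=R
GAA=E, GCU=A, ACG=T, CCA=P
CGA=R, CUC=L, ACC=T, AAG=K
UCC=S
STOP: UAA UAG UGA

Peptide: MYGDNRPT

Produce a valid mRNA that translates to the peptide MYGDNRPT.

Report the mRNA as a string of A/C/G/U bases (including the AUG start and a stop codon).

Answer: mRNA: AUGUACGGAGACAACAGACCAACAUAA

Derivation:
residue 1: M -> AUG (start codon)
residue 2: Y codons sorted = UAC,UAU -> pick first = UAC
residue 3: G codons sorted = GGA,GGC,GGG,GGU -> pick first = GGA
residue 4: D codons sorted = GAC,GAU -> pick first = GAC
residue 5: N codons sorted = AAC,AAU -> pick first = AAC
residue 6: R codons sorted = AGA,AGG,CGA,CGC,CGG,CGU -> pick first = AGA
residue 7: P codons sorted = CCA,CCC,CCG,CCU -> pick first = CCA
residue 8: T codons sorted = ACA,ACC,ACG,ACU -> pick first = ACA
terminator: stop codons sorted = UAA,UAG,UGA -> pick first = UAA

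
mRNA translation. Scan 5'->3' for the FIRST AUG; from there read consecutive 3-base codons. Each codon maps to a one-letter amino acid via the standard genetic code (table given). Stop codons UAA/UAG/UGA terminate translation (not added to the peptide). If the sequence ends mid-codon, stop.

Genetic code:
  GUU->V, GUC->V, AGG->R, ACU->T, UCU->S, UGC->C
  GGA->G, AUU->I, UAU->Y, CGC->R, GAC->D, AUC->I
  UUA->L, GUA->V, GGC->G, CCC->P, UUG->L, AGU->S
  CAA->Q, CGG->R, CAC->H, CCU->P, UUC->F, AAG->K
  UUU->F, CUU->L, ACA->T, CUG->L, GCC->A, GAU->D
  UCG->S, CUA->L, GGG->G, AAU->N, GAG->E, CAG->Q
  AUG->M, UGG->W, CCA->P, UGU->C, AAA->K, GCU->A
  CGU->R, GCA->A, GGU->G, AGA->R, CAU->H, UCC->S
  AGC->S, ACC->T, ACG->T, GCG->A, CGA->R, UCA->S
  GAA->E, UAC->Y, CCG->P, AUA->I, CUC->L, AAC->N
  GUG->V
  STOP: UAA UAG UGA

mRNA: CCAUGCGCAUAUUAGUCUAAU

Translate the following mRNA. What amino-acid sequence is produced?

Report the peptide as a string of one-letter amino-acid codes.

Answer: MRILV

Derivation:
start AUG at pos 2
pos 2: AUG -> M; peptide=M
pos 5: CGC -> R; peptide=MR
pos 8: AUA -> I; peptide=MRI
pos 11: UUA -> L; peptide=MRIL
pos 14: GUC -> V; peptide=MRILV
pos 17: UAA -> STOP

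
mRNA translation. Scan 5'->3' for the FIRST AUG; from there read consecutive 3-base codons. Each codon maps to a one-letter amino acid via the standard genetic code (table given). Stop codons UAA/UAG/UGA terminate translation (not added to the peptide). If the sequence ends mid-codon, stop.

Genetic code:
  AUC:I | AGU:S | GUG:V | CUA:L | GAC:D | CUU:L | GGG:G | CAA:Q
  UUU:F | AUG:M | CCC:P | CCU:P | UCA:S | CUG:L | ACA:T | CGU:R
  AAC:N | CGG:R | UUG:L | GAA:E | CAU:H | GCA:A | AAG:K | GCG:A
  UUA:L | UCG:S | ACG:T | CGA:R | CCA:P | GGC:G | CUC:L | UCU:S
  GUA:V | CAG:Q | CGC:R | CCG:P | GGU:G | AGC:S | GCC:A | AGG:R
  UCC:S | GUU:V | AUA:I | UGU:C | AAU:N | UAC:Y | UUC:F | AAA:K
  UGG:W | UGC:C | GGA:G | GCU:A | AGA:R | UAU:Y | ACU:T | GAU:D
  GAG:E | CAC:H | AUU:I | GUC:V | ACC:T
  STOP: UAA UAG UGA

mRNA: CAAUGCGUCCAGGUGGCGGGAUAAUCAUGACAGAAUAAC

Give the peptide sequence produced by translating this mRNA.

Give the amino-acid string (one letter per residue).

Answer: MRPGGGIIMTE

Derivation:
start AUG at pos 2
pos 2: AUG -> M; peptide=M
pos 5: CGU -> R; peptide=MR
pos 8: CCA -> P; peptide=MRP
pos 11: GGU -> G; peptide=MRPG
pos 14: GGC -> G; peptide=MRPGG
pos 17: GGG -> G; peptide=MRPGGG
pos 20: AUA -> I; peptide=MRPGGGI
pos 23: AUC -> I; peptide=MRPGGGII
pos 26: AUG -> M; peptide=MRPGGGIIM
pos 29: ACA -> T; peptide=MRPGGGIIMT
pos 32: GAA -> E; peptide=MRPGGGIIMTE
pos 35: UAA -> STOP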